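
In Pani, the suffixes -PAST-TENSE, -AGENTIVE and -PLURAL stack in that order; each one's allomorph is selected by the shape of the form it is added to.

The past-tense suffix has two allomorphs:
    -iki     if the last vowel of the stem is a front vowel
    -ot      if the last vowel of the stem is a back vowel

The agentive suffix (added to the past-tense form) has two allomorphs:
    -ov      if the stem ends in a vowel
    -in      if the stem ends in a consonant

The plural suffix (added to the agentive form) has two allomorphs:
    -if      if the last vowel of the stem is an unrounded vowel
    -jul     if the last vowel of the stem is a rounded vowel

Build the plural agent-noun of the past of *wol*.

wolotinif

*wol* — last vowel /o/ (a back vowel) → -ot → *wolot*.
The past-tense form *wolot* — final sound /t/ (a consonant) → -in → *wolotin*.
The agentive form *wolotin*: last vowel = /i/, an unrounded vowel → -if → *wolotinif*.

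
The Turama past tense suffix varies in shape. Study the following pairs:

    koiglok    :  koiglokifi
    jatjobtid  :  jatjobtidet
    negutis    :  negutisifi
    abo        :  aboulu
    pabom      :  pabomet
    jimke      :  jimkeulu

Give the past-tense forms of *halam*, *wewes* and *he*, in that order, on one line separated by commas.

The suffix is conditioned by the final sound: -ifi when the stem ends in a voiceless consonant (*koiglok*, *negutis*); -et when the stem ends in a voiced consonant (*jatjobtid*, *pabom*); -ulu when the stem ends in a vowel (*abo*, *jimke*).
The final sound of *halam* is /m/, which is a voiced consonant, so the suffix is -et, giving *halamet*.
Since the final sound of *wewes* is /s/ (a voiceless consonant), it takes -ifi, giving *wewesifi*.
Since the final sound of *he* is /e/ (a vowel), it takes -ulu, giving *heulu*.

halamet, wewesifi, heulu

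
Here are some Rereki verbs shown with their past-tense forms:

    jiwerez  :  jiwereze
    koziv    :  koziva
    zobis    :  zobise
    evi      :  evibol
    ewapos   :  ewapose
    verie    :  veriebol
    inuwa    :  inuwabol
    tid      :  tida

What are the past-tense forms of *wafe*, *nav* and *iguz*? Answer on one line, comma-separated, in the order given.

Looking at the final sound of each stem: -e when the stem ends in a sibilant (*jiwerez*, *zobis*, *ewapos*); -a when the stem ends in a non-sibilant consonant (*koziv*, *tid*); -bol when the stem ends in a vowel (*evi*, *verie*, *inuwa*).
*wafe* — final sound /e/ (a vowel) → -bol → *wafebol*.
Since the final sound of *nav* is /v/ (a non-sibilant consonant), it takes -a, giving *nava*.
*iguz*: final sound = /z/, a sibilant → -e → *iguze*.

wafebol, nava, iguze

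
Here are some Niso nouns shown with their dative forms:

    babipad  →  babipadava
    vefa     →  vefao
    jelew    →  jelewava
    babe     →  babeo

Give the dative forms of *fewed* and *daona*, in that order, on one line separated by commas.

Looking at the final sound of each stem: -ava when the stem ends in a consonant (*babipad*, *jelew*); -o when the stem ends in a vowel (*vefa*, *babe*).
*fewed*: final sound = /d/, a consonant → -ava → *fewedava*.
Since the final sound of *daona* is /a/ (a vowel), it takes -o, giving *daonao*.

fewedava, daonao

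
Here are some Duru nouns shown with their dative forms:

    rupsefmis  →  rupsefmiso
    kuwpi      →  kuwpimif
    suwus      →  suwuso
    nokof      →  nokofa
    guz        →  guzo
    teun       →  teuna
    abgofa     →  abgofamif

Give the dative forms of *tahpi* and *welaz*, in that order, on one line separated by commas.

Looking at the final sound of each stem: -o when the stem ends in a sibilant (*rupsefmis*, *suwus*, *guz*); -a when the stem ends in a non-sibilant consonant (*nokof*, *teun*); -mif when the stem ends in a vowel (*kuwpi*, *abgofa*).
The final sound of *tahpi* is /i/, which is a vowel, so the suffix is -mif, giving *tahpimif*.
The final sound of *welaz* is /z/, which is a sibilant, so the suffix is -o, giving *welazo*.

tahpimif, welazo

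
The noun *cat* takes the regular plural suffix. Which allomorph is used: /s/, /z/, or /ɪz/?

/s/

The stem *cat* ends in a voiceless non-sibilant consonant.
The plural suffix surfaces as /ɪz/ after sibilants, /s/ after other voiceless consonants, and /z/ after other voiced sounds.
So the plural -s on *cat* is pronounced /s/.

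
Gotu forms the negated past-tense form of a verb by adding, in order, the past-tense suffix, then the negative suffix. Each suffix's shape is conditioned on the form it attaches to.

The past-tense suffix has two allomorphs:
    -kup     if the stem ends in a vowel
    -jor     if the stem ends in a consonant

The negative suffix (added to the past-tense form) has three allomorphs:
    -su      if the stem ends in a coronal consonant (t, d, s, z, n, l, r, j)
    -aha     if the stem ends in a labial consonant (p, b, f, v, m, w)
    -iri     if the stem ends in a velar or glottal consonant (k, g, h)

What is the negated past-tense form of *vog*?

vogjorsu

The final sound of *vog* is /g/, which is a consonant, so the past-tense suffix is -jor, giving *vogjor*.
Since the final consonant of the past-tense form *vogjor* is /r/ (coronal), it takes -su, giving *vogjorsu*.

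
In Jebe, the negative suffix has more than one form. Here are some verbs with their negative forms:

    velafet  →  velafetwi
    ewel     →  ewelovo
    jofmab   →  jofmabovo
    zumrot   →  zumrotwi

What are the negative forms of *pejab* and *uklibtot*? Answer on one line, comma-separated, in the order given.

The alternation tracks the final consonant of the stem — -wi when the stem ends in a voiceless consonant (*velafet*, *zumrot*); -ovo when the stem ends in a voiced consonant (*ewel*, *jofmab*).
The final consonant of *pejab* is /b/, which is voiced, so the suffix is -ovo, giving *pejabovo*.
Since the final consonant of *uklibtot* is /t/ (voiceless), it takes -wi, giving *uklibtotwi*.

pejabovo, uklibtotwi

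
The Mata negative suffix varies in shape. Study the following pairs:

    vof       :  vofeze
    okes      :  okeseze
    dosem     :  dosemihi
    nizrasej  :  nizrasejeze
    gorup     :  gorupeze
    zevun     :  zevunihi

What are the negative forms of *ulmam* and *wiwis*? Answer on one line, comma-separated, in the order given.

The pattern is nasality of the final consonant: -ihi when the stem ends in a nasal (*dosem*, *zevun*); -eze when the stem ends in a non-nasal consonant (*vof*, *okes*, *nizrasej*, *gorup*).
*ulmam* — final consonant /m/ (a nasal) → -ihi → *ulmamihi*.
*wiwis*: final consonant = /s/, non-nasal → -eze → *wiwiseze*.

ulmamihi, wiwiseze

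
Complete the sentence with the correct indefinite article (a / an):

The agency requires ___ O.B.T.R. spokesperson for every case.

an

The indefinite article is chosen by the initial *sound* of the following word, not its spelling.
The initialism *O.B.T.R.* is read letter by letter; the first letter, O, is pronounced /oʊ/, which begins with a vowel sound.
So the article is *an*: The agency requires an O.B.T.R. spokesperson for every case.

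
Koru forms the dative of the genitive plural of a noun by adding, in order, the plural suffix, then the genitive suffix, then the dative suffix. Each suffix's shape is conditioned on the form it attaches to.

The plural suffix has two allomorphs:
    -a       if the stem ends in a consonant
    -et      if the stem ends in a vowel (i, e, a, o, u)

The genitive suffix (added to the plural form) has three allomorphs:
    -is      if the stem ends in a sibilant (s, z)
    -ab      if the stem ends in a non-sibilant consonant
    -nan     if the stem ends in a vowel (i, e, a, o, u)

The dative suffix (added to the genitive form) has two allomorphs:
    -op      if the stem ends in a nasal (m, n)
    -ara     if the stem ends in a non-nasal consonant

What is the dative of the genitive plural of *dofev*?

Since the final sound of *dofev* is /v/ (a consonant), it takes -a, giving *dofeva*.
The plural form *dofeva*: final sound = /a/, a vowel → -nan → *dofevanan*.
The genitive form *dofevanan* — final consonant /n/ (a nasal) → -op → *dofevananop*.

dofevananop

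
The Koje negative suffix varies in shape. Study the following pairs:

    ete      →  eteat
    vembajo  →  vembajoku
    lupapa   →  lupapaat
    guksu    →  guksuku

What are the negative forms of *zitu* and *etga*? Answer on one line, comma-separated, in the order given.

zituku, etgaat

The suffix is conditioned by the last vowel: -ku when the last vowel of the stem is a rounded vowel (*vembajo*, *guksu*); -at when the last vowel of the stem is an unrounded vowel (*ete*, *lupapa*).
The last vowel of *zitu* is /u/, which is a rounded vowel, so the suffix is -ku, giving *zituku*.
Since the last vowel of *etga* is /a/ (an unrounded vowel), it takes -at, giving *etgaat*.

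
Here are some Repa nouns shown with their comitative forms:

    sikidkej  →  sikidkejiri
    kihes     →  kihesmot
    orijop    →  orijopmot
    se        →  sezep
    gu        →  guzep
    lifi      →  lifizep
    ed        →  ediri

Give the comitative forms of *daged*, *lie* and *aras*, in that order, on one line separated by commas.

The suffix is conditioned by the final sound: -mot when the stem ends in a voiceless consonant (*kihes*, *orijop*); -iri when the stem ends in a voiced consonant (*sikidkej*, *ed*); -zep when the stem ends in a vowel (*se*, *gu*, *lifi*).
*daged*: final sound = /d/, a voiced consonant → -iri → *dagediri*.
The final sound of *lie* is /e/, which is a vowel, so the suffix is -zep, giving *liezep*.
*aras* — final sound /s/ (a voiceless consonant) → -mot → *arasmot*.

dagediri, liezep, arasmot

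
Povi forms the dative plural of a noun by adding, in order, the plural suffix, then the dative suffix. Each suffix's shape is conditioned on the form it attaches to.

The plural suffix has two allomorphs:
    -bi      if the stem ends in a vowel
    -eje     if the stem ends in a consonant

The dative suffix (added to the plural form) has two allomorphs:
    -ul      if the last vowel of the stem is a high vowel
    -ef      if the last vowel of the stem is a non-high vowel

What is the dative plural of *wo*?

wobiul

The final sound of *wo* is /o/, which is a vowel, so the plural suffix is -bi, giving *wobi*.
Since the last vowel of the plural form *wobi* is /i/ (a high vowel), it takes -ul, giving *wobiul*.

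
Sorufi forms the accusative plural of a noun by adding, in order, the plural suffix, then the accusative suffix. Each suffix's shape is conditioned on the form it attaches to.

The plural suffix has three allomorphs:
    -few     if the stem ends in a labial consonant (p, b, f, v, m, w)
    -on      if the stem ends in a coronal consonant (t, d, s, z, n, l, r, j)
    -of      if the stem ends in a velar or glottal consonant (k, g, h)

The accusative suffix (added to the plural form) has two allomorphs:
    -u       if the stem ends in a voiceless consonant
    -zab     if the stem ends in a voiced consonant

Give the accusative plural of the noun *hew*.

hewfewzab

Since the final consonant of *hew* is /w/ (labial), it takes -few, giving *hewfew*.
Since the final consonant of the plural form *hewfew* is /w/ (voiced), it takes -zab, giving *hewfewzab*.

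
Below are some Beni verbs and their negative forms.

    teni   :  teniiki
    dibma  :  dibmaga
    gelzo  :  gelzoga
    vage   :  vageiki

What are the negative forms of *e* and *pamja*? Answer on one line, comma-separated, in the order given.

The alternation tracks the last vowel of the stem — -iki when the last vowel of the stem is a front vowel (*teni*, *vage*); -ga when the last vowel of the stem is a back vowel (*dibma*, *gelzo*).
*e*: last vowel = /e/, a front vowel → -iki → *eiki*.
Since the last vowel of *pamja* is /a/ (a back vowel), it takes -ga, giving *pamjaga*.

eiki, pamjaga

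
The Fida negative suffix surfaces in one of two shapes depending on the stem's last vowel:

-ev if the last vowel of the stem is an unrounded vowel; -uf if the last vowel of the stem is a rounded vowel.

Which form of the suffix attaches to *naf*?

The last vowel of *naf* is /a/, which is an unrounded vowel, so the suffix is -ev.

-ev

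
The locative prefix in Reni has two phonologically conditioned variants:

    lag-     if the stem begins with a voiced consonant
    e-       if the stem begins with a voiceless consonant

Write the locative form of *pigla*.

epigla

The first consonant of *pigla* is /p/, which is voiceless, so the prefix is e-, giving *epigla*.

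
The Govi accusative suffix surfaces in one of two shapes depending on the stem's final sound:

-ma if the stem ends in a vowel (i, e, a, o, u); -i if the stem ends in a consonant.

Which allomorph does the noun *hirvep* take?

-i

*hirvep*: final sound = /p/, a consonant → -i.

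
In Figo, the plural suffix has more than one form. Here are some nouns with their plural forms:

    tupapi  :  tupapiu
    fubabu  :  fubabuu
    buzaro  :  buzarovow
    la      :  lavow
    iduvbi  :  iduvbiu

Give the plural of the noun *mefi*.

The alternation tracks the last vowel of the stem — -u when the last vowel of the stem is a high vowel (*tupapi*, *fubabu*, *iduvbi*); -vow when the last vowel of the stem is a non-high vowel (*buzaro*, *la*).
*mefi* — last vowel /i/ (a high vowel) → -u → *mefiu*.

mefiu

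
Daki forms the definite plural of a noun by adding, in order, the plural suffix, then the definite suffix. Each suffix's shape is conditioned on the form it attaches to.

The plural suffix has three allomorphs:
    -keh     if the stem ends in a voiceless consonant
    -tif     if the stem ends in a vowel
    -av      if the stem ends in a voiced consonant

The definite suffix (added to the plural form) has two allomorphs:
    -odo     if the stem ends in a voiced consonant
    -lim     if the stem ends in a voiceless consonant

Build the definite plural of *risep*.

The final sound of *risep* is /p/, which is a voiceless consonant, so the plural suffix is -keh, giving *risepkeh*.
The plural form *risepkeh* — final consonant /h/ (voiceless) → -lim → *risepkehlim*.

risepkehlim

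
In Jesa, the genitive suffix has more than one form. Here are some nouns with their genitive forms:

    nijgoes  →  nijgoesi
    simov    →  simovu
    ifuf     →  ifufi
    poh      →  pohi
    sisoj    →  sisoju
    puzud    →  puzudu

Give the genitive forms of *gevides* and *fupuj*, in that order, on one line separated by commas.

gevidesi, fupuju

The pattern is voicing of the final consonant: -i when the stem ends in a voiceless consonant (*nijgoes*, *ifuf*, *poh*); -u when the stem ends in a voiced consonant (*simov*, *sisoj*, *puzud*).
Since the final consonant of *gevides* is /s/ (voiceless), it takes -i, giving *gevidesi*.
Since the final consonant of *fupuj* is /j/ (voiced), it takes -u, giving *fupuju*.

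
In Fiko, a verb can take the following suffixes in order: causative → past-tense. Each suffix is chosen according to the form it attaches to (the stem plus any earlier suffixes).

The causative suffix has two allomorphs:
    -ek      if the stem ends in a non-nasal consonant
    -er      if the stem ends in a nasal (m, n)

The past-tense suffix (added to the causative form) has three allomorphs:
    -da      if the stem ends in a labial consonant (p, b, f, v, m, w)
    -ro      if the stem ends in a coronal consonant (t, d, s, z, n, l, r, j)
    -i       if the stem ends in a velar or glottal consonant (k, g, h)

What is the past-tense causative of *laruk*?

Since the final consonant of *laruk* is /k/ (non-nasal), it takes -ek, giving *larukek*.
The causative form *larukek*: final consonant = /k/, velar/glottal → -i → *larukeki*.

larukeki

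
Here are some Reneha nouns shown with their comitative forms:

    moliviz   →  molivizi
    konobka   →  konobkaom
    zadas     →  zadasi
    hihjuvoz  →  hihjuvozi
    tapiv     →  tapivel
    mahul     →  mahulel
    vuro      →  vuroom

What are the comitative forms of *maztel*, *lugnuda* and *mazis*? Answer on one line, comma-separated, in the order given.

Looking at the final sound of each stem: -i when the stem ends in a sibilant (*moliviz*, *zadas*, *hihjuvoz*); -el when the stem ends in a non-sibilant consonant (*tapiv*, *mahul*); -om when the stem ends in a vowel (*konobka*, *vuro*).
*maztel*: final sound = /l/, a non-sibilant consonant → -el → *maztelel*.
*lugnuda* — final sound /a/ (a vowel) → -om → *lugnudaom*.
*mazis* — final sound /s/ (a sibilant) → -i → *mazisi*.

maztelel, lugnudaom, mazisi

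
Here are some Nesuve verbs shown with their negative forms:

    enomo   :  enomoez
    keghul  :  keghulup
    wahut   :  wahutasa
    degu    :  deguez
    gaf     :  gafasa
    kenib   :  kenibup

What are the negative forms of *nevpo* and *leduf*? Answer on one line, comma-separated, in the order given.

nevpoez, ledufasa

The pattern is voicing of the final sound: -asa when the stem ends in a voiceless consonant (*wahut*, *gaf*); -up when the stem ends in a voiced consonant (*keghul*, *kenib*); -ez when the stem ends in a vowel (*enomo*, *degu*).
*nevpo*: final sound = /o/, a vowel → -ez → *nevpoez*.
Since the final sound of *leduf* is /f/ (a voiceless consonant), it takes -asa, giving *ledufasa*.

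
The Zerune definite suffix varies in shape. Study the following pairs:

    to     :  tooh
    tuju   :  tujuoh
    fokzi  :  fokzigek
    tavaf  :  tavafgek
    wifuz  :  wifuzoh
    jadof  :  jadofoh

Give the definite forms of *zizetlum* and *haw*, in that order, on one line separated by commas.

The pattern is rounding harmony: -oh when the last vowel of the stem is a rounded vowel (*to*, *tuju*, *wifuz*, *jadof*); -gek when the last vowel of the stem is an unrounded vowel (*fokzi*, *tavaf*).
*zizetlum*: last vowel = /u/, a rounded vowel → -oh → *zizetlumoh*.
*haw* — last vowel /a/ (an unrounded vowel) → -gek → *hawgek*.

zizetlumoh, hawgek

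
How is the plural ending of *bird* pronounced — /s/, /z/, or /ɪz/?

The stem *bird* ends in a voiced non-sibilant sound.
The plural suffix surfaces as /ɪz/ after sibilants, /s/ after other voiceless consonants, and /z/ after other voiced sounds.
So the plural -s on *bird* is pronounced /z/.

/z/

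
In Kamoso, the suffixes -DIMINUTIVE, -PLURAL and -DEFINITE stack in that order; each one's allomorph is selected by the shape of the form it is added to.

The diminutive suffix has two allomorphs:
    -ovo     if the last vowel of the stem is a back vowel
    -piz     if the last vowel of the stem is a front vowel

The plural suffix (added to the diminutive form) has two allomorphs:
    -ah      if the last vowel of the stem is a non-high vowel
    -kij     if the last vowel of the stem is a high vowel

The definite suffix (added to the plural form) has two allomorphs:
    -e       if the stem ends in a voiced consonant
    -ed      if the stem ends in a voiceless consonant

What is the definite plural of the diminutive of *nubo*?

Since the last vowel of *nubo* is /o/ (a back vowel), it takes -ovo, giving *nuboovo*.
The last vowel of the diminutive form *nuboovo* is /o/, which is a non-high vowel, so the plural suffix is -ah, giving *nuboovoah*.
The plural form *nuboovoah* — final consonant /h/ (voiceless) → -ed → *nuboovoahed*.

nuboovoahed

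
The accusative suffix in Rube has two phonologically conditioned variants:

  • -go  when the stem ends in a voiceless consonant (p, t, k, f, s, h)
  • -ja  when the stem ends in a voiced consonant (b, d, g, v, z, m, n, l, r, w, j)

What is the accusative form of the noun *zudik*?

zudikgo

*zudik* — final consonant /k/ (voiceless) → -go → *zudikgo*.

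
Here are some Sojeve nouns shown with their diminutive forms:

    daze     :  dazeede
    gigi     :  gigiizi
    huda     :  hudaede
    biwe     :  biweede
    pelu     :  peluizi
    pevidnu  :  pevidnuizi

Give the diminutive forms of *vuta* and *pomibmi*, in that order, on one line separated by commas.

vutaede, pomibmiizi

The suffix is conditioned by the last vowel: -izi when the last vowel of the stem is a high vowel (*gigi*, *pelu*, *pevidnu*); -ede when the last vowel of the stem is a non-high vowel (*daze*, *huda*, *biwe*).
*vuta*: last vowel = /a/, a non-high vowel → -ede → *vutaede*.
*pomibmi*: last vowel = /i/, a high vowel → -izi → *pomibmiizi*.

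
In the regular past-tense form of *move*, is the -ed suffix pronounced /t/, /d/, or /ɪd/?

The stem *move* ends in a voiced sound other than /d/.
The -ed suffix is realized as /ɪd/ after /t, d/; as /t/ after other voiceless consonants; and as /d/ after other voiced sounds.
So -ed on *move* is pronounced /d/.

/d/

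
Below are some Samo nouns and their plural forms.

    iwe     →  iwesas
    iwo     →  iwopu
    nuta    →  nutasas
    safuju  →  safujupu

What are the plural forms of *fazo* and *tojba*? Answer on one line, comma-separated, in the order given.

Looking at the last vowel of each stem: -pu when the last vowel of the stem is a rounded vowel (*iwo*, *safuju*); -sas when the last vowel of the stem is an unrounded vowel (*iwe*, *nuta*).
*fazo* — last vowel /o/ (a rounded vowel) → -pu → *fazopu*.
*tojba* — last vowel /a/ (an unrounded vowel) → -sas → *tojbasas*.

fazopu, tojbasas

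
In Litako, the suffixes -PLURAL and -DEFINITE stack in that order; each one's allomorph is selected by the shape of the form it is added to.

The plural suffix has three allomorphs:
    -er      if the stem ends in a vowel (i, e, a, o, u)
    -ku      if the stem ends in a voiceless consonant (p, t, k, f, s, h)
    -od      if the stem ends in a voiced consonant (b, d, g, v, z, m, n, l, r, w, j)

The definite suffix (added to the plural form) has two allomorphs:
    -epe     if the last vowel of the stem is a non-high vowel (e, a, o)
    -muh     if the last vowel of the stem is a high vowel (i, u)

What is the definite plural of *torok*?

The final sound of *torok* is /k/, which is a voiceless consonant, so the plural suffix is -ku, giving *torokku*.
Since the last vowel of the plural form *torokku* is /u/ (a high vowel), it takes -muh, giving *torokkumuh*.

torokkumuh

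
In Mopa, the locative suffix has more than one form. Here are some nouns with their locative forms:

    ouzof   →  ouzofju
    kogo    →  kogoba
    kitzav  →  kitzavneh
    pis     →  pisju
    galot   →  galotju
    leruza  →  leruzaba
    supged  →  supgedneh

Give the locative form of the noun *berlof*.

The suffix is conditioned by the final sound: -ju when the stem ends in a voiceless consonant (*ouzof*, *pis*, *galot*); -neh when the stem ends in a voiced consonant (*kitzav*, *supged*); -ba when the stem ends in a vowel (*kogo*, *leruza*).
*berlof*: final sound = /f/, a voiceless consonant → -ju → *berlofju*.

berlofju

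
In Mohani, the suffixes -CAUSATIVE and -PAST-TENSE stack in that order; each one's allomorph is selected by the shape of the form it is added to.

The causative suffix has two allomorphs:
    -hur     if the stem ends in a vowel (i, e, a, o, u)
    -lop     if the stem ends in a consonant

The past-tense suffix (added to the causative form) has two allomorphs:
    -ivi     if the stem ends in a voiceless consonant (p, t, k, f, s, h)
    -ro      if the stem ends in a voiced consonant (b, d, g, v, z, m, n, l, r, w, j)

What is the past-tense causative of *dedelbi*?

dedelbihurro

The final sound of *dedelbi* is /i/, which is a vowel, so the causative suffix is -hur, giving *dedelbihur*.
Since the final consonant of the causative form *dedelbihur* is /r/ (voiced), it takes -ro, giving *dedelbihurro*.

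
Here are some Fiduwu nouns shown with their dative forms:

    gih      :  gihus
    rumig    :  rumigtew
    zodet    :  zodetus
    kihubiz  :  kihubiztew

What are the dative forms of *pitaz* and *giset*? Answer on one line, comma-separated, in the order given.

pitaztew, gisetus

The suffix is conditioned by the final consonant: -us when the stem ends in a voiceless consonant (*gih*, *zodet*); -tew when the stem ends in a voiced consonant (*rumig*, *kihubiz*).
*pitaz*: final consonant = /z/, voiced → -tew → *pitaztew*.
The final consonant of *giset* is /t/, which is voiceless, so the suffix is -us, giving *gisetus*.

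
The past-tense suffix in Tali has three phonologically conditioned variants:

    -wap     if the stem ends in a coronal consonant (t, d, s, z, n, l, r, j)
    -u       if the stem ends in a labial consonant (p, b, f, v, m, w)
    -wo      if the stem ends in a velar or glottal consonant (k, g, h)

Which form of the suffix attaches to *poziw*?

-u

*poziw*: final consonant = /w/, labial → -u.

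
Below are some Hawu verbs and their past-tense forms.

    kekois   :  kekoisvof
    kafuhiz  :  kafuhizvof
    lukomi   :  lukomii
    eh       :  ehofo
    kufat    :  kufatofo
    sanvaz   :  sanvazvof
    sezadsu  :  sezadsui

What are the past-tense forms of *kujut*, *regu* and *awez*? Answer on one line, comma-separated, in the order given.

kujutofo, regui, awezvof

The pattern is sibilance of the final sound: -vof when the stem ends in a sibilant (*kekois*, *kafuhiz*, *sanvaz*); -ofo when the stem ends in a non-sibilant consonant (*eh*, *kufat*); -i when the stem ends in a vowel (*lukomi*, *sezadsu*).
The final sound of *kujut* is /t/, which is a non-sibilant consonant, so the suffix is -ofo, giving *kujutofo*.
*regu* — final sound /u/ (a vowel) → -i → *regui*.
Since the final sound of *awez* is /z/ (a sibilant), it takes -vof, giving *awezvof*.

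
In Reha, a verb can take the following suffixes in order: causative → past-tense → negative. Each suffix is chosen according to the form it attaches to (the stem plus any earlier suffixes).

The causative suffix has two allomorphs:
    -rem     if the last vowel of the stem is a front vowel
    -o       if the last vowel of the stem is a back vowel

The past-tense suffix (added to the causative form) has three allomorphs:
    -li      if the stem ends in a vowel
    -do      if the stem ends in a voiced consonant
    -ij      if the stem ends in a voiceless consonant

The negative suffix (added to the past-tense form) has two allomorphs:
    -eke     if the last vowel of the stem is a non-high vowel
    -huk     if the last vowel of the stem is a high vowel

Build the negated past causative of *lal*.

*lal* — last vowel /a/ (a back vowel) → -o → *lalo*.
The final sound of the causative form *lalo* is /o/, which is a vowel, so the past-tense suffix is -li, giving *laloli*.
Since the last vowel of the past-tense form *laloli* is /i/ (a high vowel), it takes -huk, giving *lalolihuk*.

lalolihuk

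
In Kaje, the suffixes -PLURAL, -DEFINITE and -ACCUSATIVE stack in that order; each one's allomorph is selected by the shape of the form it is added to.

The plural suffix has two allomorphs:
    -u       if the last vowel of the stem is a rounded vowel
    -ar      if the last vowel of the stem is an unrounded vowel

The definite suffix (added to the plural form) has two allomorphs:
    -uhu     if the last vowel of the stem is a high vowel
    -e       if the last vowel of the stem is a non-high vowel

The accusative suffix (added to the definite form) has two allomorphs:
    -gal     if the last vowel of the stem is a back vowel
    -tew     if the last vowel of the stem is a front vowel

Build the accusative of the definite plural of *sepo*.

Since the last vowel of *sepo* is /o/ (a rounded vowel), it takes -u, giving *sepou*.
Since the last vowel of the plural form *sepou* is /u/ (a high vowel), it takes -uhu, giving *sepouuhu*.
Since the last vowel of the definite form *sepouuhu* is /u/ (a back vowel), it takes -gal, giving *sepouuhugal*.

sepouuhugal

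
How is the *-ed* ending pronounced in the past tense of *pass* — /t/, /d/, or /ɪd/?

/t/

The stem *pass* ends in a voiceless consonant other than /t/.
The -ed suffix is realized as /ɪd/ after /t, d/; as /t/ after other voiceless consonants; and as /d/ after other voiced sounds.
So -ed on *pass* is pronounced /t/.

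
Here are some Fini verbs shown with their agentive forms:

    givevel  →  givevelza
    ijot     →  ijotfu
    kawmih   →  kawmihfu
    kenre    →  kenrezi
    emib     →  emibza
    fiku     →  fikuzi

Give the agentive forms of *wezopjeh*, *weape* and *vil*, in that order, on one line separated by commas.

Looking at the final sound of each stem: -fu when the stem ends in a voiceless consonant (*ijot*, *kawmih*); -za when the stem ends in a voiced consonant (*givevel*, *emib*); -zi when the stem ends in a vowel (*kenre*, *fiku*).
The final sound of *wezopjeh* is /h/, which is a voiceless consonant, so the suffix is -fu, giving *wezopjehfu*.
The final sound of *weape* is /e/, which is a vowel, so the suffix is -zi, giving *weapezi*.
*vil* — final sound /l/ (a voiced consonant) → -za → *vilza*.

wezopjehfu, weapezi, vilza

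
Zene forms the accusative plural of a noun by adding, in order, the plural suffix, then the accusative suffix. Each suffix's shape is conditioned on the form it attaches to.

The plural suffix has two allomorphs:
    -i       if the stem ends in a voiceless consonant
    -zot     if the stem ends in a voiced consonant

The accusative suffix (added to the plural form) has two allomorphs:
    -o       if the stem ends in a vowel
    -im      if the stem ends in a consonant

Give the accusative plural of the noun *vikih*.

*vikih* — final consonant /h/ (voiceless) → -i → *vikihi*.
The final sound of the plural form *vikihi* is /i/, which is a vowel, so the accusative suffix is -o, giving *vikihio*.

vikihio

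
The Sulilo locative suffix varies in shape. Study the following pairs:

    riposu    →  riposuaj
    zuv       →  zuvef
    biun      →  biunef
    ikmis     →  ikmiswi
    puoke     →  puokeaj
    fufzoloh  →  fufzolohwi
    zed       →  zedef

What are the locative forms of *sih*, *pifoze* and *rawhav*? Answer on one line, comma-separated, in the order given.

The pattern is voicing of the final sound: -wi when the stem ends in a voiceless consonant (*ikmis*, *fufzoloh*); -ef when the stem ends in a voiced consonant (*zuv*, *biun*, *zed*); -aj when the stem ends in a vowel (*riposu*, *puoke*).
Since the final sound of *sih* is /h/ (a voiceless consonant), it takes -wi, giving *sihwi*.
Since the final sound of *pifoze* is /e/ (a vowel), it takes -aj, giving *pifozeaj*.
*rawhav* — final sound /v/ (a voiced consonant) → -ef → *rawhavef*.

sihwi, pifozeaj, rawhavef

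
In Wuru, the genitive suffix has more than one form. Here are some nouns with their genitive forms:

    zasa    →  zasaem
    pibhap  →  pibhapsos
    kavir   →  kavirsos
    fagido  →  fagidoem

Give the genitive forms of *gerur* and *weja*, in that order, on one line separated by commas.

gerursos, wejaem

The pattern is consonant vs. vowel: -sos when the stem ends in a consonant (*pibhap*, *kavir*); -em when the stem ends in a vowel (*zasa*, *fagido*).
The final sound of *gerur* is /r/, which is a consonant, so the suffix is -sos, giving *gerursos*.
*weja* — final sound /a/ (a vowel) → -em → *wejaem*.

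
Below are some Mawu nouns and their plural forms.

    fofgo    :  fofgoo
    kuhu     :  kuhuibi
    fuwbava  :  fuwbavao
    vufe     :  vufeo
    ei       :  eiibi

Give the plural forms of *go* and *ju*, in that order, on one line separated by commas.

The alternation tracks the last vowel of the stem — -ibi when the last vowel of the stem is a high vowel (*kuhu*, *ei*); -o when the last vowel of the stem is a non-high vowel (*fofgo*, *fuwbava*, *vufe*).
*go* — last vowel /o/ (a non-high vowel) → -o → *goo*.
Since the last vowel of *ju* is /u/ (a high vowel), it takes -ibi, giving *juibi*.

goo, juibi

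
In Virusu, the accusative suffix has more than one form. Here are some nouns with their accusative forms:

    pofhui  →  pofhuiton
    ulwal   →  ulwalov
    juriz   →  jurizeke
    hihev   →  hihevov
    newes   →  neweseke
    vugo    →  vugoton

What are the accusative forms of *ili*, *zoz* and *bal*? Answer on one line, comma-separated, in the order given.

The suffix is conditioned by the final sound: -eke when the stem ends in a sibilant (*juriz*, *newes*); -ov when the stem ends in a non-sibilant consonant (*ulwal*, *hihev*); -ton when the stem ends in a vowel (*pofhui*, *vugo*).
*ili* — final sound /i/ (a vowel) → -ton → *iliton*.
*zoz* — final sound /z/ (a sibilant) → -eke → *zozeke*.
The final sound of *bal* is /l/, which is a non-sibilant consonant, so the suffix is -ov, giving *balov*.

iliton, zozeke, balov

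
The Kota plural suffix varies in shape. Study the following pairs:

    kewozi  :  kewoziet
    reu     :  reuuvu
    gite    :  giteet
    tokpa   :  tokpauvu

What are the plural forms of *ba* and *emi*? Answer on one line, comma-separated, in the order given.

The alternation tracks the last vowel of the stem — -et when the last vowel of the stem is a front vowel (*kewozi*, *gite*); -uvu when the last vowel of the stem is a back vowel (*reu*, *tokpa*).
Since the last vowel of *ba* is /a/ (a back vowel), it takes -uvu, giving *bauvu*.
The last vowel of *emi* is /i/, which is a front vowel, so the suffix is -et, giving *emiet*.

bauvu, emiet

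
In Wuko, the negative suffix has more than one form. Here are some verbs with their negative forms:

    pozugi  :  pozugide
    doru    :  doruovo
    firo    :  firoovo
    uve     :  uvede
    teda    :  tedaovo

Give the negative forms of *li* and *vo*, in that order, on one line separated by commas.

Looking at the last vowel of each stem: -de when the last vowel of the stem is a front vowel (*pozugi*, *uve*); -ovo when the last vowel of the stem is a back vowel (*doru*, *firo*, *teda*).
*li*: last vowel = /i/, a front vowel → -de → *lide*.
*vo*: last vowel = /o/, a back vowel → -ovo → *voovo*.

lide, voovo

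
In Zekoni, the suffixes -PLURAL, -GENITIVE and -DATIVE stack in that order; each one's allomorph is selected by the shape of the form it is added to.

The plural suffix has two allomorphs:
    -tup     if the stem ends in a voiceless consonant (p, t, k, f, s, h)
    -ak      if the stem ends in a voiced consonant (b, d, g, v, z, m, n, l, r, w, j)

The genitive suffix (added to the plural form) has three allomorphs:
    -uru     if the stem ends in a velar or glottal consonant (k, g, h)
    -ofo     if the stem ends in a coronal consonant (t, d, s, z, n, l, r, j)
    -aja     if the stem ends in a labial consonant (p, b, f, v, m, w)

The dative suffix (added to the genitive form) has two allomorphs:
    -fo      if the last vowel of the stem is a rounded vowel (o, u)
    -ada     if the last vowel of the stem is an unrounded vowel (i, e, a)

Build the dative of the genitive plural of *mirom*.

*mirom*: final consonant = /m/, voiced → -ak → *miromak*.
The plural form *miromak* — final consonant /k/ (velar/glottal) → -uru → *miromakuru*.
Since the last vowel of the genitive form *miromakuru* is /u/ (a rounded vowel), it takes -fo, giving *miromakurufo*.

miromakurufo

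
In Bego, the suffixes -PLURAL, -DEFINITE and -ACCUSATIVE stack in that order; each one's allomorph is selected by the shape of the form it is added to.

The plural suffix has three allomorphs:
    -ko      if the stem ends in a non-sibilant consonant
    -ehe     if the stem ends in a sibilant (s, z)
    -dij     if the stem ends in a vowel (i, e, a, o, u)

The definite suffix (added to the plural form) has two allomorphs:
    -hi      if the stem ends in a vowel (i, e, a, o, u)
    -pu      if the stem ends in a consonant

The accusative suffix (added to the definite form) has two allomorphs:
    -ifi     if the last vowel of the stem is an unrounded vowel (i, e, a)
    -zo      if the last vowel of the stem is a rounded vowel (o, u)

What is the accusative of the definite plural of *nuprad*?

nupradkohiifi

*nuprad*: final sound = /d/, a non-sibilant consonant → -ko → *nupradko*.
The plural form *nupradko*: final sound = /o/, a vowel → -hi → *nupradkohi*.
The definite form *nupradkohi*: last vowel = /i/, an unrounded vowel → -ifi → *nupradkohiifi*.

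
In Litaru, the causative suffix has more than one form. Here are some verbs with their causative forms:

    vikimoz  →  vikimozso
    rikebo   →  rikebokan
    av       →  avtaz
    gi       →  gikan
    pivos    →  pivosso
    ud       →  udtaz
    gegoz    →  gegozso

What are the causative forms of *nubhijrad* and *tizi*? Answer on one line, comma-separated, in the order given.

Looking at the final sound of each stem: -so when the stem ends in a sibilant (*vikimoz*, *pivos*, *gegoz*); -taz when the stem ends in a non-sibilant consonant (*av*, *ud*); -kan when the stem ends in a vowel (*rikebo*, *gi*).
The final sound of *nubhijrad* is /d/, which is a non-sibilant consonant, so the suffix is -taz, giving *nubhijradtaz*.
*tizi* — final sound /i/ (a vowel) → -kan → *tizikan*.

nubhijradtaz, tizikan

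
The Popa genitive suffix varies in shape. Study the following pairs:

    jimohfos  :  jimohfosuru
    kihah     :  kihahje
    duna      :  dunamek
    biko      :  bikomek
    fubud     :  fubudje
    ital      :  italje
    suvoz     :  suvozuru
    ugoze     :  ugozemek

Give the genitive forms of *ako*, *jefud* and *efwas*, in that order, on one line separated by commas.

akomek, jefudje, efwasuru

The pattern is sibilance of the final sound: -uru when the stem ends in a sibilant (*jimohfos*, *suvoz*); -je when the stem ends in a non-sibilant consonant (*kihah*, *fubud*, *ital*); -mek when the stem ends in a vowel (*duna*, *biko*, *ugoze*).
*ako*: final sound = /o/, a vowel → -mek → *akomek*.
The final sound of *jefud* is /d/, which is a non-sibilant consonant, so the suffix is -je, giving *jefudje*.
*efwas*: final sound = /s/, a sibilant → -uru → *efwasuru*.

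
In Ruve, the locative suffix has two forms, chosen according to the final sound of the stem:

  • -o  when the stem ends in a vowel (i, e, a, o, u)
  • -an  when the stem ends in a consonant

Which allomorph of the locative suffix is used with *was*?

-an

*was*: final sound = /s/, a consonant → -an.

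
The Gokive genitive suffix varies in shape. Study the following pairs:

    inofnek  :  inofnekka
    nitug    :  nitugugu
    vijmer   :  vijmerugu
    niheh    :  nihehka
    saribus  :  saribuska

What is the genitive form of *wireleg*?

wirelegugu

Looking at the final consonant of each stem: -ka when the stem ends in a voiceless consonant (*inofnek*, *niheh*, *saribus*); -ugu when the stem ends in a voiced consonant (*nitug*, *vijmer*).
The final consonant of *wireleg* is /g/, which is voiced, so the suffix is -ugu, giving *wirelegugu*.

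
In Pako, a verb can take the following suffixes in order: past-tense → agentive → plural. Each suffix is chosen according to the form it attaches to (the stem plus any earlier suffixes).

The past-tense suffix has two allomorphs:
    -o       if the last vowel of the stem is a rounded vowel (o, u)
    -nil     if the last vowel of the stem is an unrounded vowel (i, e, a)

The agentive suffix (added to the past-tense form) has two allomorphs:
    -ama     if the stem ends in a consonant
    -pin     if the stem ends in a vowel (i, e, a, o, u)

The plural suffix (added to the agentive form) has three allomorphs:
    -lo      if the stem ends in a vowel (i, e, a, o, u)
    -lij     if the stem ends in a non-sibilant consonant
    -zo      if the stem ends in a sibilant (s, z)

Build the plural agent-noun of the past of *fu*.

*fu* — last vowel /u/ (a rounded vowel) → -o → *fuo*.
The final sound of the past-tense form *fuo* is /o/, which is a vowel, so the agentive suffix is -pin, giving *fuopin*.
The final sound of the agentive form *fuopin* is /n/, which is a non-sibilant consonant, so the plural suffix is -lij, giving *fuopinlij*.

fuopinlij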